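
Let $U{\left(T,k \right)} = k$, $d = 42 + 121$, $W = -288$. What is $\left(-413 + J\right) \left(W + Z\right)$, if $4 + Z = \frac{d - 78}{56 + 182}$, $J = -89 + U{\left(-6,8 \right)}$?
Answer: $\frac{1008501}{7} \approx 1.4407 \cdot 10^{5}$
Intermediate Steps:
$d = 163$
$J = -81$ ($J = -89 + 8 = -81$)
$Z = - \frac{51}{14}$ ($Z = -4 + \frac{163 - 78}{56 + 182} = -4 + \frac{85}{238} = -4 + 85 \cdot \frac{1}{238} = -4 + \frac{5}{14} = - \frac{51}{14} \approx -3.6429$)
$\left(-413 + J\right) \left(W + Z\right) = \left(-413 - 81\right) \left(-288 - \frac{51}{14}\right) = \left(-494\right) \left(- \frac{4083}{14}\right) = \frac{1008501}{7}$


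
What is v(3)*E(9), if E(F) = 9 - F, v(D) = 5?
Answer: 0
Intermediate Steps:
v(3)*E(9) = 5*(9 - 1*9) = 5*(9 - 9) = 5*0 = 0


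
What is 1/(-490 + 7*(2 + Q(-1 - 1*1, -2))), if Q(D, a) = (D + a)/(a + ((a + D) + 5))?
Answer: -1/448 ≈ -0.0022321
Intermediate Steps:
Q(D, a) = (D + a)/(5 + D + 2*a) (Q(D, a) = (D + a)/(a + ((D + a) + 5)) = (D + a)/(a + (5 + D + a)) = (D + a)/(5 + D + 2*a))
1/(-490 + 7*(2 + Q(-1 - 1*1, -2))) = 1/(-490 + 7*(2 + ((-1 - 1*1) - 2)/(5 + (-1 - 1*1) + 2*(-2)))) = 1/(-490 + 7*(2 + ((-1 - 1) - 2)/(5 + (-1 - 1) - 4))) = 1/(-490 + 7*(2 + (-2 - 2)/(5 - 2 - 4))) = 1/(-490 + 7*(2 - 4/(-1))) = 1/(-490 + 7*(2 - 1*(-4))) = 1/(-490 + 7*(2 + 4)) = 1/(-490 + 7*6) = 1/(-490 + 42) = 1/(-448) = -1/448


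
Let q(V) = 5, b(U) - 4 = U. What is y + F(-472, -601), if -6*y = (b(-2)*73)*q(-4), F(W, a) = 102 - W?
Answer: 1357/3 ≈ 452.33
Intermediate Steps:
b(U) = 4 + U
y = -365/3 (y = -(4 - 2)*73*5/6 = -2*73*5/6 = -73*5/3 = -⅙*730 = -365/3 ≈ -121.67)
y + F(-472, -601) = -365/3 + (102 - 1*(-472)) = -365/3 + (102 + 472) = -365/3 + 574 = 1357/3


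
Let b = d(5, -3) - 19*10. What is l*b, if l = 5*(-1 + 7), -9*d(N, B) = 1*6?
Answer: -5720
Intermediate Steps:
d(N, B) = -⅔ (d(N, B) = -6/9 = -⅑*6 = -⅔)
b = -572/3 (b = -⅔ - 19*10 = -⅔ - 190 = -572/3 ≈ -190.67)
l = 30 (l = 5*6 = 30)
l*b = 30*(-572/3) = -5720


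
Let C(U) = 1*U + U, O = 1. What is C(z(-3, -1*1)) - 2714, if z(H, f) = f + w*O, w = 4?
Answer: -2708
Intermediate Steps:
z(H, f) = 4 + f (z(H, f) = f + 4*1 = f + 4 = 4 + f)
C(U) = 2*U (C(U) = U + U = 2*U)
C(z(-3, -1*1)) - 2714 = 2*(4 - 1*1) - 2714 = 2*(4 - 1) - 2714 = 2*3 - 2714 = 6 - 2714 = -2708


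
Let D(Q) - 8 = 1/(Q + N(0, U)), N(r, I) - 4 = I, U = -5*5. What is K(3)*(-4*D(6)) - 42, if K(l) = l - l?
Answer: -42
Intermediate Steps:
U = -25
N(r, I) = 4 + I
K(l) = 0
D(Q) = 8 + 1/(-21 + Q) (D(Q) = 8 + 1/(Q + (4 - 25)) = 8 + 1/(Q - 21) = 8 + 1/(-21 + Q))
K(3)*(-4*D(6)) - 42 = 0*(-4*(-167 + 8*6)/(-21 + 6)) - 42 = 0*(-4*(-167 + 48)/(-15)) - 42 = 0*(-(-4)*(-119)/15) - 42 = 0*(-4*119/15) - 42 = 0*(-476/15) - 42 = 0 - 42 = -42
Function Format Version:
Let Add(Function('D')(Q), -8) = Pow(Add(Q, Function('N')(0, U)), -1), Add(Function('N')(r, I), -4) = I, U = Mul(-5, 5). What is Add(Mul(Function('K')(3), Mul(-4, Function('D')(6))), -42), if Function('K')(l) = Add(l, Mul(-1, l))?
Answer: -42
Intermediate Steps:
U = -25
Function('N')(r, I) = Add(4, I)
Function('K')(l) = 0
Function('D')(Q) = Add(8, Pow(Add(-21, Q), -1)) (Function('D')(Q) = Add(8, Pow(Add(Q, Add(4, -25)), -1)) = Add(8, Pow(Add(Q, -21), -1)) = Add(8, Pow(Add(-21, Q), -1)))
Add(Mul(Function('K')(3), Mul(-4, Function('D')(6))), -42) = Add(Mul(0, Mul(-4, Mul(Pow(Add(-21, 6), -1), Add(-167, Mul(8, 6))))), -42) = Add(Mul(0, Mul(-4, Mul(Pow(-15, -1), Add(-167, 48)))), -42) = Add(Mul(0, Mul(-4, Mul(Rational(-1, 15), -119))), -42) = Add(Mul(0, Mul(-4, Rational(119, 15))), -42) = Add(Mul(0, Rational(-476, 15)), -42) = Add(0, -42) = -42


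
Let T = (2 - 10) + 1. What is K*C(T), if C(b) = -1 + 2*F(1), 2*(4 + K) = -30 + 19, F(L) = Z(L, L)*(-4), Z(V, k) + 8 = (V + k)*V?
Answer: -893/2 ≈ -446.50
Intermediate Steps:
Z(V, k) = -8 + V*(V + k) (Z(V, k) = -8 + (V + k)*V = -8 + V*(V + k))
F(L) = 32 - 8*L**2 (F(L) = (-8 + L**2 + L*L)*(-4) = (-8 + L**2 + L**2)*(-4) = (-8 + 2*L**2)*(-4) = 32 - 8*L**2)
T = -7 (T = -8 + 1 = -7)
K = -19/2 (K = -4 + (-30 + 19)/2 = -4 + (1/2)*(-11) = -4 - 11/2 = -19/2 ≈ -9.5000)
C(b) = 47 (C(b) = -1 + 2*(32 - 8*1**2) = -1 + 2*(32 - 8*1) = -1 + 2*(32 - 8) = -1 + 2*24 = -1 + 48 = 47)
K*C(T) = -19/2*47 = -893/2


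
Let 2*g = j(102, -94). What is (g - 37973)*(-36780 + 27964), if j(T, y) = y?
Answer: 335184320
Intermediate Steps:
g = -47 (g = (½)*(-94) = -47)
(g - 37973)*(-36780 + 27964) = (-47 - 37973)*(-36780 + 27964) = -38020*(-8816) = 335184320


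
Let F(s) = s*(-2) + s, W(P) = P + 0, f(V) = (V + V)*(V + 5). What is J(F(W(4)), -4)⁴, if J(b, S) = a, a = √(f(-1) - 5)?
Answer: 169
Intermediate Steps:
f(V) = 2*V*(5 + V) (f(V) = (2*V)*(5 + V) = 2*V*(5 + V))
W(P) = P
F(s) = -s (F(s) = -2*s + s = -s)
a = I*√13 (a = √(2*(-1)*(5 - 1) - 5) = √(2*(-1)*4 - 5) = √(-8 - 5) = √(-13) = I*√13 ≈ 3.6056*I)
J(b, S) = I*√13
J(F(W(4)), -4)⁴ = (I*√13)⁴ = 169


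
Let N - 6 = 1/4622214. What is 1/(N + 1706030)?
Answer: 4622214/7885663483705 ≈ 5.8615e-7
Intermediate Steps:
N = 27733285/4622214 (N = 6 + 1/4622214 = 27733285/4622214 ≈ 6.0000)
1/(N + 1706030) = 1/(27733285/4622214 + 1706030) = 1/(7885663483705/4622214) = 4622214/7885663483705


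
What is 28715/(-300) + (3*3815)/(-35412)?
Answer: -8502409/88530 ≈ -96.040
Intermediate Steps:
28715/(-300) + (3*3815)/(-35412) = 28715*(-1/300) + 11445*(-1/35412) = -5743/60 - 3815/11804 = -8502409/88530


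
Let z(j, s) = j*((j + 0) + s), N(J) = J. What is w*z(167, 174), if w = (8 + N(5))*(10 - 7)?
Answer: 2220933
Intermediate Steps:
z(j, s) = j*(j + s)
w = 39 (w = (8 + 5)*(10 - 7) = 13*3 = 39)
w*z(167, 174) = 39*(167*(167 + 174)) = 39*(167*341) = 39*56947 = 2220933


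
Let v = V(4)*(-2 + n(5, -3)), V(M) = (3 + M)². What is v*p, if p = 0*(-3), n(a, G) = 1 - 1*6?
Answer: 0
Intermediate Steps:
n(a, G) = -5 (n(a, G) = 1 - 6 = -5)
p = 0
v = -343 (v = (3 + 4)²*(-2 - 5) = 7²*(-7) = 49*(-7) = -343)
v*p = -343*0 = 0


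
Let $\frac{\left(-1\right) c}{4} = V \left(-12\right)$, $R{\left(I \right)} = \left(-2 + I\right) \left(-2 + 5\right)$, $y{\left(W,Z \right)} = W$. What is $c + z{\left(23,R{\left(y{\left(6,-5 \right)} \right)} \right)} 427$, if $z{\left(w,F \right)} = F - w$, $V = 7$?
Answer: $-4361$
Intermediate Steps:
$R{\left(I \right)} = -6 + 3 I$ ($R{\left(I \right)} = \left(-2 + I\right) 3 = -6 + 3 I$)
$c = 336$ ($c = - 4 \cdot 7 \left(-12\right) = \left(-4\right) \left(-84\right) = 336$)
$c + z{\left(23,R{\left(y{\left(6,-5 \right)} \right)} \right)} 427 = 336 + \left(\left(-6 + 3 \cdot 6\right) - 23\right) 427 = 336 + \left(\left(-6 + 18\right) - 23\right) 427 = 336 + \left(12 - 23\right) 427 = 336 - 4697 = -4361$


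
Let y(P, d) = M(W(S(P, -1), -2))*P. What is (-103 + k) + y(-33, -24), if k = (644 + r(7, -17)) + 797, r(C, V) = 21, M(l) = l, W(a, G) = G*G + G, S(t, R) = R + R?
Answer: 1293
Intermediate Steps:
S(t, R) = 2*R
W(a, G) = G + G² (W(a, G) = G² + G = G + G²)
y(P, d) = 2*P (y(P, d) = (-2*(1 - 2))*P = (-2*(-1))*P = 2*P)
k = 1462 (k = (644 + 21) + 797 = 665 + 797 = 1462)
(-103 + k) + y(-33, -24) = (-103 + 1462) + 2*(-33) = 1359 - 66 = 1293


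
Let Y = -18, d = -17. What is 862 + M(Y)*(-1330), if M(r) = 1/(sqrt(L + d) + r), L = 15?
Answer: 152476/163 + 665*I*sqrt(2)/163 ≈ 935.44 + 5.7696*I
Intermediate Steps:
M(r) = 1/(r + I*sqrt(2)) (M(r) = 1/(sqrt(15 - 17) + r) = 1/(sqrt(-2) + r) = 1/(I*sqrt(2) + r) = 1/(r + I*sqrt(2)))
862 + M(Y)*(-1330) = 862 - 1330/(-18 + I*sqrt(2))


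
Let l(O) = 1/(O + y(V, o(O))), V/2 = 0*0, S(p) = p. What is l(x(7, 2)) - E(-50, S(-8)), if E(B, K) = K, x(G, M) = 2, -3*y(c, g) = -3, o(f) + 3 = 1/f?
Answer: 25/3 ≈ 8.3333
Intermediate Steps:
V = 0 (V = 2*(0*0) = 2*0 = 0)
o(f) = -3 + 1/f
y(c, g) = 1 (y(c, g) = -⅓*(-3) = 1)
l(O) = 1/(1 + O) (l(O) = 1/(O + 1) = 1/(1 + O))
l(x(7, 2)) - E(-50, S(-8)) = 1/(1 + 2) - 1*(-8) = 1/3 + 8 = ⅓ + 8 = 25/3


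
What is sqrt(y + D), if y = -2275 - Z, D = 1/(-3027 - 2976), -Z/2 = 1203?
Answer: 2*sqrt(131130866)/2001 ≈ 11.446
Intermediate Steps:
Z = -2406 (Z = -2*1203 = -2406)
D = -1/6003 (D = 1/(-6003) = -1/6003 ≈ -0.00016658)
y = 131 (y = -2275 - 1*(-2406) = -2275 + 2406 = 131)
sqrt(y + D) = sqrt(131 - 1/6003) = sqrt(786392/6003) = 2*sqrt(131130866)/2001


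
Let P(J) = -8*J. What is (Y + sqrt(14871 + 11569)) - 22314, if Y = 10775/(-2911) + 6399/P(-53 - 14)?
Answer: -34803592855/1560296 + 2*sqrt(6610) ≈ -22143.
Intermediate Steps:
Y = 12852089/1560296 (Y = 10775/(-2911) + 6399/((-8*(-53 - 14))) = 10775*(-1/2911) + 6399/((-8*(-67))) = -10775/2911 + 6399/536 = 12852089/1560296 ≈ 8.2370)
(Y + sqrt(14871 + 11569)) - 22314 = (12852089/1560296 + sqrt(14871 + 11569)) - 22314 = (12852089/1560296 + sqrt(26440)) - 22314 = (12852089/1560296 + 2*sqrt(6610)) - 22314 = -34803592855/1560296 + 2*sqrt(6610)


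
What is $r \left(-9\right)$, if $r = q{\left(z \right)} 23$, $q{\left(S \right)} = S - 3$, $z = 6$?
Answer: $-621$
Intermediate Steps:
$q{\left(S \right)} = -3 + S$ ($q{\left(S \right)} = S - 3 = -3 + S$)
$r = 69$ ($r = \left(-3 + 6\right) 23 = 3 \cdot 23 = 69$)
$r \left(-9\right) = 69 \left(-9\right) = -621$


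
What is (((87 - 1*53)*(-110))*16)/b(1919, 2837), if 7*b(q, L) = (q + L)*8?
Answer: -13090/1189 ≈ -11.009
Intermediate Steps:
b(q, L) = 8*L/7 + 8*q/7 (b(q, L) = ((q + L)*8)/7 = ((L + q)*8)/7 = (8*L + 8*q)/7 = 8*L/7 + 8*q/7)
(((87 - 1*53)*(-110))*16)/b(1919, 2837) = (((87 - 1*53)*(-110))*16)/((8/7)*2837 + (8/7)*1919) = (((87 - 53)*(-110))*16)/(22696/7 + 15352/7) = ((34*(-110))*16)/(38048/7) = -3740*16*(7/38048) = -59840*7/38048 = -13090/1189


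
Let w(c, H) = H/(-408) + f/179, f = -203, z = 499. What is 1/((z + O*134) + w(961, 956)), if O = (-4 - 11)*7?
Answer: -18258/247842805 ≈ -7.3668e-5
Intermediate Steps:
w(c, H) = -203/179 - H/408 (w(c, H) = H/(-408) - 203/179 = H*(-1/408) - 203*1/179 = -H/408 - 203/179 = -203/179 - H/408)
O = -105 (O = -15*7 = -105)
1/((z + O*134) + w(961, 956)) = 1/((499 - 105*134) + (-203/179 - 1/408*956)) = 1/((499 - 14070) + (-203/179 - 239/102)) = 1/(-13571 - 63487/18258) = 1/(-247842805/18258) = -18258/247842805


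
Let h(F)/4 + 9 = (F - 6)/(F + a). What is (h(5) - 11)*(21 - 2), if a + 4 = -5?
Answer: -874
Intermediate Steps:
a = -9 (a = -4 - 5 = -9)
h(F) = -36 + 4*(-6 + F)/(-9 + F) (h(F) = -36 + 4*((F - 6)/(F - 9)) = -36 + 4*((-6 + F)/(-9 + F)) = -36 + 4*(-6 + F)/(-9 + F))
(h(5) - 11)*(21 - 2) = (4*(75 - 8*5)/(-9 + 5) - 11)*(21 - 2) = (4*(75 - 40)/(-4) - 11)*19 = (4*(-¼)*35 - 11)*19 = (-35 - 11)*19 = -46*19 = -874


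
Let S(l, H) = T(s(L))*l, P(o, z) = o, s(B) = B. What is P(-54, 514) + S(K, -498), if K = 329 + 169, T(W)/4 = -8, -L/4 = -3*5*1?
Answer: -15990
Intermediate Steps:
L = 60 (L = -4*(-3*5) = -(-60) = -4*(-15) = 60)
T(W) = -32 (T(W) = 4*(-8) = -32)
K = 498
S(l, H) = -32*l
P(-54, 514) + S(K, -498) = -54 - 32*498 = -54 - 15936 = -15990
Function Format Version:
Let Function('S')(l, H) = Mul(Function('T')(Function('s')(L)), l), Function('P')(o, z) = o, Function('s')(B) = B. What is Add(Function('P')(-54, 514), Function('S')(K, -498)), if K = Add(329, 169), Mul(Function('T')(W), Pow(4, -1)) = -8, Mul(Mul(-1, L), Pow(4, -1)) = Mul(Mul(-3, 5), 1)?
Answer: -15990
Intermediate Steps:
L = 60 (L = Mul(-4, Mul(Mul(-3, 5), 1)) = Mul(-4, Mul(-15, 1)) = Mul(-4, -15) = 60)
Function('T')(W) = -32 (Function('T')(W) = Mul(4, -8) = -32)
K = 498
Function('S')(l, H) = Mul(-32, l)
Add(Function('P')(-54, 514), Function('S')(K, -498)) = Add(-54, Mul(-32, 498)) = Add(-54, -15936) = -15990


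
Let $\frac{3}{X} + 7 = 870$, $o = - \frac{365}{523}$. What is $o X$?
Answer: $- \frac{1095}{451349} \approx -0.0024261$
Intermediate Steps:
$o = - \frac{365}{523}$ ($o = \left(-365\right) \frac{1}{523} = - \frac{365}{523} \approx -0.6979$)
$X = \frac{3}{863}$ ($X = \frac{3}{-7 + 870} = \frac{3}{863} \approx 0.0034762$)
$o X = \left(- \frac{365}{523}\right) \frac{3}{863} = - \frac{1095}{451349}$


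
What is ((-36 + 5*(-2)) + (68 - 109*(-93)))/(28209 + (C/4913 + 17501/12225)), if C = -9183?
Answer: 610164016575/1694246458063 ≈ 0.36014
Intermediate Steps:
((-36 + 5*(-2)) + (68 - 109*(-93)))/(28209 + (C/4913 + 17501/12225)) = ((-36 + 5*(-2)) + (68 - 109*(-93)))/(28209 + (-9183/4913 + 17501/12225)) = ((-36 - 10) + (68 + 10137))/(28209 + (-9183*1/4913 + 17501*(1/12225))) = (-46 + 10205)/(28209 + (-9183/4913 + 17501/12225)) = 10159/(28209 - 26279762/60061425) = 10159/(1694246458063/60061425) = 10159*(60061425/1694246458063) = 610164016575/1694246458063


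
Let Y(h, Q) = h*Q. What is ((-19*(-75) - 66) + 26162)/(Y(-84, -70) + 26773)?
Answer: 27521/32653 ≈ 0.84283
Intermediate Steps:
Y(h, Q) = Q*h
((-19*(-75) - 66) + 26162)/(Y(-84, -70) + 26773) = ((-19*(-75) - 66) + 26162)/(-70*(-84) + 26773) = ((1425 - 66) + 26162)/(5880 + 26773) = (1359 + 26162)/32653 = 27521*(1/32653) = 27521/32653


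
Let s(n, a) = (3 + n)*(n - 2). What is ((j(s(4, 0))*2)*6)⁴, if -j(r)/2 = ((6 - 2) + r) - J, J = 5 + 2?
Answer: 4857532416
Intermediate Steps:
J = 7
s(n, a) = (-2 + n)*(3 + n) (s(n, a) = (3 + n)*(-2 + n) = (-2 + n)*(3 + n))
j(r) = 6 - 2*r (j(r) = -2*(((6 - 2) + r) - 1*7) = -2*((4 + r) - 7) = -2*(-3 + r) = 6 - 2*r)
((j(s(4, 0))*2)*6)⁴ = (((6 - 2*(-6 + 4 + 4²))*2)*6)⁴ = (((6 - 2*(-6 + 4 + 16))*2)*6)⁴ = (((6 - 2*14)*2)*6)⁴ = (((6 - 28)*2)*6)⁴ = (-22*2*6)⁴ = (-44*6)⁴ = (-264)⁴ = 4857532416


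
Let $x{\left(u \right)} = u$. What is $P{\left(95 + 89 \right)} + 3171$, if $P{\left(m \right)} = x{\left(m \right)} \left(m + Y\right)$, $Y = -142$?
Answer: $10899$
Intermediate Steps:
$P{\left(m \right)} = m \left(-142 + m\right)$ ($P{\left(m \right)} = m \left(m - 142\right) = m \left(-142 + m\right)$)
$P{\left(95 + 89 \right)} + 3171 = \left(95 + 89\right) \left(-142 + \left(95 + 89\right)\right) + 3171 = 184 \left(-142 + 184\right) + 3171 = 184 \cdot 42 + 3171 = 7728 + 3171 = 10899$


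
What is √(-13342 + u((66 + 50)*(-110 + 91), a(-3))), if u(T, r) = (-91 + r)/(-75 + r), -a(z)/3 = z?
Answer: 13*I*√85965/33 ≈ 115.5*I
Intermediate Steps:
a(z) = -3*z
u(T, r) = (-91 + r)/(-75 + r)
√(-13342 + u((66 + 50)*(-110 + 91), a(-3))) = √(-13342 + (-91 - 3*(-3))/(-75 - 3*(-3))) = √(-13342 + (-91 + 9)/(-75 + 9)) = √(-13342 - 82/(-66)) = √(-13342 - 1/66*(-82)) = √(-13342 + 41/33) = √(-440245/33) = 13*I*√85965/33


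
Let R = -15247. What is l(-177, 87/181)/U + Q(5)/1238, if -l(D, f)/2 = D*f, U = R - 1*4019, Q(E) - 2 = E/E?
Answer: -4611081/719514458 ≈ -0.0064086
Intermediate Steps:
Q(E) = 3 (Q(E) = 2 + E/E = 2 + 1 = 3)
U = -19266 (U = -15247 - 1*4019 = -15247 - 4019 = -19266)
l(D, f) = -2*D*f
l(-177, 87/181)/U + Q(5)/1238 = -2*(-177)*87/181/(-19266) + 3/1238 = -2*(-177)*87*(1/181)*(-1/19266) + 3*(1/1238) = -2*(-177)*87/181*(-1/19266) + 3/1238 = (30798/181)*(-1/19266) + 3/1238 = -5133/581191 + 3/1238 = -4611081/719514458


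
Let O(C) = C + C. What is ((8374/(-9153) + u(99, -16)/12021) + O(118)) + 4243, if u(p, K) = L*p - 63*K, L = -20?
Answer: 164235601819/36676071 ≈ 4478.0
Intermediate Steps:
u(p, K) = -63*K - 20*p (u(p, K) = -20*p - 63*K = -63*K - 20*p)
O(C) = 2*C
((8374/(-9153) + u(99, -16)/12021) + O(118)) + 4243 = ((8374/(-9153) + (-63*(-16) - 20*99)/12021) + 2*118) + 4243 = ((8374*(-1/9153) + (1008 - 1980)*(1/12021)) + 236) + 4243 = ((-8374/9153 - 972*1/12021) + 236) + 4243 = ((-8374/9153 - 324/4007) + 236) + 4243 = (-36520190/36676071 + 236) + 4243 = 8619032566/36676071 + 4243 = 164235601819/36676071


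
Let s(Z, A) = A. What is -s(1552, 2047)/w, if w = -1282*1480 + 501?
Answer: 2047/1896859 ≈ 0.0010792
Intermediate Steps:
w = -1896859 (w = -1897360 + 501 = -1896859)
-s(1552, 2047)/w = -2047/(-1896859) = -2047*(-1)/1896859 = -1*(-2047/1896859) = 2047/1896859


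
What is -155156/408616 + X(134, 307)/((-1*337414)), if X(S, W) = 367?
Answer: -3281360541/8617047439 ≈ -0.38080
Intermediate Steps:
-155156/408616 + X(134, 307)/((-1*337414)) = -155156/408616 + 367/((-1*337414)) = -155156*1/408616 + 367/(-337414) = -38789/102154 + 367*(-1/337414) = -38789/102154 - 367/337414 = -3281360541/8617047439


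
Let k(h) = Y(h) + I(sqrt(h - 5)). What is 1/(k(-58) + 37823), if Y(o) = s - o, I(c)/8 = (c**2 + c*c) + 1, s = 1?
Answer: 1/36882 ≈ 2.7114e-5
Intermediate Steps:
I(c) = 8 + 16*c**2 (I(c) = 8*((c**2 + c*c) + 1) = 8*((c**2 + c**2) + 1) = 8*(2*c**2 + 1) = 8*(1 + 2*c**2) = 8 + 16*c**2)
Y(o) = 1 - o
k(h) = -71 + 15*h (k(h) = (1 - h) + (8 + 16*(sqrt(h - 5))**2) = (1 - h) + (8 + 16*(sqrt(-5 + h))**2) = (1 - h) + (8 + 16*(-5 + h)) = (1 - h) + (8 + (-80 + 16*h)) = (1 - h) + (-72 + 16*h) = -71 + 15*h)
1/(k(-58) + 37823) = 1/((-71 + 15*(-58)) + 37823) = 1/((-71 - 870) + 37823) = 1/(-941 + 37823) = 1/36882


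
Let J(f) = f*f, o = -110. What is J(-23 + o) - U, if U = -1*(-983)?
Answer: 16706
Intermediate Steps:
J(f) = f**2
U = 983
J(-23 + o) - U = (-23 - 110)**2 - 1*983 = (-133)**2 - 983 = 17689 - 983 = 16706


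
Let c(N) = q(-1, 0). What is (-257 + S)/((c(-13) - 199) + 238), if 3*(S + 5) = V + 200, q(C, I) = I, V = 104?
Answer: -482/117 ≈ -4.1197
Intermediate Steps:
c(N) = 0
S = 289/3 (S = -5 + (104 + 200)/3 = -5 + (⅓)*304 = -5 + 304/3 = 289/3 ≈ 96.333)
(-257 + S)/((c(-13) - 199) + 238) = (-257 + 289/3)/((0 - 199) + 238) = -482/(3*(-199 + 238)) = -482/3/39 = -482/3*1/39 = -482/117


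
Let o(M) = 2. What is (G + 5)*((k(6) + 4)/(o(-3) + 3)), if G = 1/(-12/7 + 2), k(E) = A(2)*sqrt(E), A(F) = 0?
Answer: 34/5 ≈ 6.8000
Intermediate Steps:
k(E) = 0 (k(E) = 0*sqrt(E) = 0)
G = 7/2 (G = 1/(-12*1/7 + 2) = 1/(-12/7 + 2) = 1/(2/7) = 7/2 ≈ 3.5000)
(G + 5)*((k(6) + 4)/(o(-3) + 3)) = (7/2 + 5)*((0 + 4)/(2 + 3)) = 17*(4/5)/2 = 17*(4*(1/5))/2 = (17/2)*(4/5) = 34/5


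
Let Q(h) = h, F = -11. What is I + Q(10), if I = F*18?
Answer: -188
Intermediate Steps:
I = -198 (I = -11*18 = -198)
I + Q(10) = -198 + 10 = -188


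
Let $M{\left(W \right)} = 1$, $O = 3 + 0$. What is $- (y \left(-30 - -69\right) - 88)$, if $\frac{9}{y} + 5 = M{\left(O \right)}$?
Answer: $\frac{703}{4} \approx 175.75$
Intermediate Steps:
$O = 3$
$y = - \frac{9}{4}$ ($y = \frac{9}{-5 + 1} = \frac{9}{-4} = 9 \left(- \frac{1}{4}\right) = - \frac{9}{4} \approx -2.25$)
$- (y \left(-30 - -69\right) - 88) = - (- \frac{9 \left(-30 - -69\right)}{4} - 88) = - (- \frac{9 \left(-30 + 69\right)}{4} - 88) = - (\left(- \frac{9}{4}\right) 39 - 88) = - (- \frac{351}{4} - 88) = \left(-1\right) \left(- \frac{703}{4}\right) = \frac{703}{4}$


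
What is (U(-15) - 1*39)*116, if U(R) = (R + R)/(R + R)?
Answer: -4408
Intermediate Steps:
U(R) = 1 (U(R) = (2*R)/((2*R)) = (2*R)*(1/(2*R)) = 1)
(U(-15) - 1*39)*116 = (1 - 1*39)*116 = (1 - 39)*116 = -38*116 = -4408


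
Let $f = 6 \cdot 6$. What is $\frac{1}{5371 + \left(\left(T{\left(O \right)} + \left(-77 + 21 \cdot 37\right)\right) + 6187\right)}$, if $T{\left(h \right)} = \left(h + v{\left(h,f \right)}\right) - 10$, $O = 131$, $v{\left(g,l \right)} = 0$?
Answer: $\frac{1}{12379} \approx 8.0782 \cdot 10^{-5}$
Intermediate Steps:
$f = 36$
$T{\left(h \right)} = -10 + h$ ($T{\left(h \right)} = \left(h + 0\right) - 10 = h - 10 = -10 + h$)
$\frac{1}{5371 + \left(\left(T{\left(O \right)} + \left(-77 + 21 \cdot 37\right)\right) + 6187\right)} = \frac{1}{5371 + \left(\left(\left(-10 + 131\right) + \left(-77 + 21 \cdot 37\right)\right) + 6187\right)} = \frac{1}{5371 + \left(\left(121 + \left(-77 + 777\right)\right) + 6187\right)} = \frac{1}{5371 + \left(\left(121 + 700\right) + 6187\right)} = \frac{1}{5371 + \left(821 + 6187\right)} = \frac{1}{5371 + 7008} = \frac{1}{12379}$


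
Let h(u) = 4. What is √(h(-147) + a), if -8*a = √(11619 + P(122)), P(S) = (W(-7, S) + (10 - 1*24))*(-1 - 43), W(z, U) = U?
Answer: √(64 - 6*√763)/4 ≈ 2.5216*I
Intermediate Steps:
P(S) = 616 - 44*S (P(S) = (S + (10 - 1*24))*(-1 - 43) = (S + (10 - 24))*(-44) = (S - 14)*(-44) = (-14 + S)*(-44) = 616 - 44*S)
a = -3*√763/8 (a = -√(11619 + (616 - 44*122))/8 = -√(11619 + (616 - 5368))/8 = -√(11619 - 4752)/8 = -3*√763/8 ≈ -10.358)
√(h(-147) + a) = √(4 - 3*√763/8)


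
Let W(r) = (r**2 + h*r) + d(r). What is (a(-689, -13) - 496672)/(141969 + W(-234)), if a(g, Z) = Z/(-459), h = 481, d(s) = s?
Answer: -227972435/38527083 ≈ -5.9172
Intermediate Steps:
W(r) = r**2 + 482*r (W(r) = (r**2 + 481*r) + r = r**2 + 482*r)
a(g, Z) = -Z/459 (a(g, Z) = Z*(-1/459) = -Z/459)
(a(-689, -13) - 496672)/(141969 + W(-234)) = (-1/459*(-13) - 496672)/(141969 - 234*(482 - 234)) = (13/459 - 496672)/(141969 - 234*248) = -227972435/(459*(141969 - 58032)) = -227972435/459/83937 = -227972435/459*1/83937 = -227972435/38527083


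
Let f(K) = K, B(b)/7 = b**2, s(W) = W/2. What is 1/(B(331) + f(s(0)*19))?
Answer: 1/766927 ≈ 1.3039e-6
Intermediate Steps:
s(W) = W/2 (s(W) = W*(1/2) = W/2)
B(b) = 7*b**2
1/(B(331) + f(s(0)*19)) = 1/(7*331**2 + ((1/2)*0)*19) = 1/(7*109561 + 0*19) = 1/(766927 + 0) = 1/766927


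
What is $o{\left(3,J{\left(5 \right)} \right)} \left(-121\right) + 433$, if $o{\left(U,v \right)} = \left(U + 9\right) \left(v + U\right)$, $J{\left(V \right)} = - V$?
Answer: $3337$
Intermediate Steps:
$o{\left(U,v \right)} = \left(9 + U\right) \left(U + v\right)$
$o{\left(3,J{\left(5 \right)} \right)} \left(-121\right) + 433 = \left(3^{2} + 9 \cdot 3 + 9 \left(\left(-1\right) 5\right) + 3 \left(\left(-1\right) 5\right)\right) \left(-121\right) + 433 = \left(9 + 27 + 9 \left(-5\right) + 3 \left(-5\right)\right) \left(-121\right) + 433 = \left(9 + 27 - 45 - 15\right) \left(-121\right) + 433 = \left(-24\right) \left(-121\right) + 433 = 2904 + 433 = 3337$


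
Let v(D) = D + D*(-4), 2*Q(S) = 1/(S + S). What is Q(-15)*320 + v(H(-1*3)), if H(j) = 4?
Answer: -52/3 ≈ -17.333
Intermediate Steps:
Q(S) = 1/(4*S) (Q(S) = 1/(2*(S + S)) = 1/(2*((2*S))) = (1/(2*S))/2 = 1/(4*S))
v(D) = -3*D (v(D) = D - 4*D = -3*D)
Q(-15)*320 + v(H(-1*3)) = ((¼)/(-15))*320 - 3*4 = ((¼)*(-1/15))*320 - 12 = -1/60*320 - 12 = -16/3 - 12 = -52/3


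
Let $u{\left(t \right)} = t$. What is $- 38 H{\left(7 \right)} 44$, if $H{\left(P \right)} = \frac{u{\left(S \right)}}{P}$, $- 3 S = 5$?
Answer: $\frac{8360}{21} \approx 398.1$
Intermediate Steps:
$S = - \frac{5}{3}$ ($S = \left(- \frac{1}{3}\right) 5 = - \frac{5}{3} \approx -1.6667$)
$H{\left(P \right)} = - \frac{5}{3 P}$
$- 38 H{\left(7 \right)} 44 = - 38 \left(- \frac{5}{3 \cdot 7}\right) 44 = - 38 \left(\left(- \frac{5}{3}\right) \frac{1}{7}\right) 44 = \left(-38\right) \left(- \frac{5}{21}\right) 44 = \frac{190}{21} \cdot 44 = \frac{8360}{21}$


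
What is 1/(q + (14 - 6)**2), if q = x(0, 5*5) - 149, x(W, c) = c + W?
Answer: -1/60 ≈ -0.016667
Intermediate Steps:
x(W, c) = W + c
q = -124 (q = (0 + 5*5) - 149 = (0 + 25) - 149 = 25 - 149 = -124)
1/(q + (14 - 6)**2) = 1/(-124 + (14 - 6)**2) = 1/(-124 + 8**2) = 1/(-124 + 64) = 1/(-60) = -1/60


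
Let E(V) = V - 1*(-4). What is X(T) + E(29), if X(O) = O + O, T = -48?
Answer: -63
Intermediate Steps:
E(V) = 4 + V (E(V) = V + 4 = 4 + V)
X(O) = 2*O
X(T) + E(29) = 2*(-48) + (4 + 29) = -96 + 33 = -63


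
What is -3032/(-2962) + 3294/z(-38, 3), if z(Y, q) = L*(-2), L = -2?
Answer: 2442239/2962 ≈ 824.52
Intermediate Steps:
z(Y, q) = 4 (z(Y, q) = -2*(-2) = 4)
-3032/(-2962) + 3294/z(-38, 3) = -3032/(-2962) + 3294/4 = -3032*(-1/2962) + 3294*(¼) = 1516/1481 + 1647/2 = 2442239/2962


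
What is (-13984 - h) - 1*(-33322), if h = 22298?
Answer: -2960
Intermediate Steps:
(-13984 - h) - 1*(-33322) = (-13984 - 1*22298) - 1*(-33322) = (-13984 - 22298) + 33322 = -36282 + 33322 = -2960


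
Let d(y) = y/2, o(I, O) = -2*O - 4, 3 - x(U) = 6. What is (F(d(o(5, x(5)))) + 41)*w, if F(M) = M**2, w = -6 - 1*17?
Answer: -966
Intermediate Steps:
x(U) = -3 (x(U) = 3 - 1*6 = 3 - 6 = -3)
o(I, O) = -4 - 2*O
w = -23 (w = -6 - 17 = -23)
d(y) = y/2 (d(y) = y*(1/2) = y/2)
(F(d(o(5, x(5)))) + 41)*w = (((-4 - 2*(-3))/2)**2 + 41)*(-23) = (((-4 + 6)/2)**2 + 41)*(-23) = (((1/2)*2)**2 + 41)*(-23) = (1**2 + 41)*(-23) = (1 + 41)*(-23) = 42*(-23) = -966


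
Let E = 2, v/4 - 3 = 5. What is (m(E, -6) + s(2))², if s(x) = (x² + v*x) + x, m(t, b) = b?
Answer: 4096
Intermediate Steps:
v = 32 (v = 12 + 4*5 = 12 + 20 = 32)
s(x) = x² + 33*x (s(x) = (x² + 32*x) + x = x² + 33*x)
(m(E, -6) + s(2))² = (-6 + 2*(33 + 2))² = (-6 + 2*35)² = (-6 + 70)² = 64² = 4096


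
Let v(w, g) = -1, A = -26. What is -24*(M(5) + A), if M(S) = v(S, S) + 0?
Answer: 648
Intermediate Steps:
M(S) = -1 (M(S) = -1 + 0 = -1)
-24*(M(5) + A) = -24*(-1 - 26) = -24*(-27) = 648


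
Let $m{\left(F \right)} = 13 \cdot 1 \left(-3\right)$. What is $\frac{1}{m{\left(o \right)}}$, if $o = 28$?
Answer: $- \frac{1}{39} \approx -0.025641$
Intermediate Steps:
$m{\left(F \right)} = -39$ ($m{\left(F \right)} = 13 \left(-3\right) = -39$)
$\frac{1}{m{\left(o \right)}} = \frac{1}{-39} = - \frac{1}{39}$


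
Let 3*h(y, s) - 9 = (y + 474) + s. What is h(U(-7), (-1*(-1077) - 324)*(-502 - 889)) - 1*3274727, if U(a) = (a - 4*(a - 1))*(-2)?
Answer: -10871171/3 ≈ -3.6237e+6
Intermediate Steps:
U(a) = -8 + 6*a (U(a) = (a - 4*(-1 + a))*(-2) = (a + (4 - 4*a))*(-2) = (4 - 3*a)*(-2) = -8 + 6*a)
h(y, s) = 161 + s/3 + y/3 (h(y, s) = 3 + ((y + 474) + s)/3 = 3 + ((474 + y) + s)/3 = 3 + (474 + s + y)/3 = 3 + (158 + s/3 + y/3) = 161 + s/3 + y/3)
h(U(-7), (-1*(-1077) - 324)*(-502 - 889)) - 1*3274727 = (161 + ((-1*(-1077) - 324)*(-502 - 889))/3 + (-8 + 6*(-7))/3) - 1*3274727 = (161 + ((1077 - 324)*(-1391))/3 + (-8 - 42)/3) - 3274727 = (161 + (753*(-1391))/3 + (⅓)*(-50)) - 3274727 = (161 + (⅓)*(-1047423) - 50/3) - 3274727 = (161 - 349141 - 50/3) - 3274727 = -1046990/3 - 3274727 = -10871171/3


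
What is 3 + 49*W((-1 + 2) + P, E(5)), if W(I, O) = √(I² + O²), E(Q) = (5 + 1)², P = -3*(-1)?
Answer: 3 + 196*√82 ≈ 1777.9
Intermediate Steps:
P = 3
E(Q) = 36 (E(Q) = 6² = 36)
3 + 49*W((-1 + 2) + P, E(5)) = 3 + 49*√(((-1 + 2) + 3)² + 36²) = 3 + 49*√((1 + 3)² + 1296) = 3 + 49*√(4² + 1296) = 3 + 49*√(16 + 1296) = 3 + 49*√1312 = 3 + 49*(4*√82) = 3 + 196*√82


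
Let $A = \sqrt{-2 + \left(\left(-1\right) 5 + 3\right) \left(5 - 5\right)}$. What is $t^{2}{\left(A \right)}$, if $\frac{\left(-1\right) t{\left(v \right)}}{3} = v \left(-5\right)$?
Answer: $-450$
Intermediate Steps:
$A = i \sqrt{2}$ ($A = \sqrt{-2 + \left(-5 + 3\right) 0} = \sqrt{-2 - 0} = \sqrt{-2 + 0} = \sqrt{-2} = i \sqrt{2} \approx 1.4142 i$)
$t{\left(v \right)} = 15 v$ ($t{\left(v \right)} = - 3 v \left(-5\right) = - 3 \left(- 5 v\right) = 15 v$)
$t^{2}{\left(A \right)} = \left(15 i \sqrt{2}\right)^{2} = -450$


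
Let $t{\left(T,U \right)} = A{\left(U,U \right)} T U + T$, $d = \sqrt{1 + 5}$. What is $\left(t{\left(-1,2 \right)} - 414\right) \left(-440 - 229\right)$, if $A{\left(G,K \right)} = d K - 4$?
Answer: $272283 + 2676 \sqrt{6} \approx 2.7884 \cdot 10^{5}$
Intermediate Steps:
$d = \sqrt{6} \approx 2.4495$
$A{\left(G,K \right)} = -4 + K \sqrt{6}$ ($A{\left(G,K \right)} = \sqrt{6} K - 4 = K \sqrt{6} - 4 = -4 + K \sqrt{6}$)
$t{\left(T,U \right)} = T + T U \left(-4 + U \sqrt{6}\right)$ ($t{\left(T,U \right)} = \left(-4 + U \sqrt{6}\right) T U + T = T \left(-4 + U \sqrt{6}\right) U + T = T U \left(-4 + U \sqrt{6}\right) + T = T + T U \left(-4 + U \sqrt{6}\right)$)
$\left(t{\left(-1,2 \right)} - 414\right) \left(-440 - 229\right) = \left(- (1 + 2 \left(-4 + 2 \sqrt{6}\right)) - 414\right) \left(-440 - 229\right) = \left(- (1 - \left(8 - 4 \sqrt{6}\right)) - 414\right) \left(-669\right) = \left(- (-7 + 4 \sqrt{6}) - 414\right) \left(-669\right) = \left(\left(7 - 4 \sqrt{6}\right) - 414\right) \left(-669\right) = \left(-407 - 4 \sqrt{6}\right) \left(-669\right) = 272283 + 2676 \sqrt{6}$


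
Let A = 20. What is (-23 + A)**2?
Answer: 9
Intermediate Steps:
(-23 + A)**2 = (-23 + 20)**2 = (-3)**2 = 9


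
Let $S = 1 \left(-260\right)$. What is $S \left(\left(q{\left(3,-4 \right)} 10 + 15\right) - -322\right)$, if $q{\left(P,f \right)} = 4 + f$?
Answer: $-87620$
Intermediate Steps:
$S = -260$
$S \left(\left(q{\left(3,-4 \right)} 10 + 15\right) - -322\right) = - 260 \left(\left(\left(4 - 4\right) 10 + 15\right) - -322\right) = - 260 \left(\left(0 \cdot 10 + 15\right) + 322\right) = - 260 \left(\left(0 + 15\right) + 322\right) = - 260 \left(15 + 322\right) = \left(-260\right) 337 = -87620$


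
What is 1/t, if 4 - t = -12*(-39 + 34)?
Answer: -1/56 ≈ -0.017857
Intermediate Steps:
t = -56 (t = 4 - (-12)*(-39 + 34) = 4 - (-12)*(-5) = 4 - 1*60 = 4 - 60 = -56)
1/t = 1/(-56) = -1/56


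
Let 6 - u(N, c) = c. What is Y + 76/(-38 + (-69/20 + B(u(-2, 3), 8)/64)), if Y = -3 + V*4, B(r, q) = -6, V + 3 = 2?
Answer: -58689/6647 ≈ -8.8294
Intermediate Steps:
V = -1 (V = -3 + 2 = -1)
u(N, c) = 6 - c
Y = -7 (Y = -3 - 1*4 = -3 - 4 = -7)
Y + 76/(-38 + (-69/20 + B(u(-2, 3), 8)/64)) = -7 + 76/(-38 + (-69/20 - 6/64)) = -7 + 76/(-38 + (-69*1/20 - 6*1/64)) = -7 + 76/(-38 + (-69/20 - 3/32)) = -7 + 76/(-38 - 567/160) = -7 + 76/(-6647/160) = -7 + 76*(-160/6647) = -7 - 12160/6647 = -58689/6647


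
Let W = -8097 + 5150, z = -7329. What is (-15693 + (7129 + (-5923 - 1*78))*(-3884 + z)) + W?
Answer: -12666904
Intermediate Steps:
W = -2947
(-15693 + (7129 + (-5923 - 1*78))*(-3884 + z)) + W = (-15693 + (7129 + (-5923 - 1*78))*(-3884 - 7329)) - 2947 = (-15693 + (7129 + (-5923 - 78))*(-11213)) - 2947 = (-15693 + (7129 - 6001)*(-11213)) - 2947 = (-15693 + 1128*(-11213)) - 2947 = (-15693 - 12648264) - 2947 = -12663957 - 2947 = -12666904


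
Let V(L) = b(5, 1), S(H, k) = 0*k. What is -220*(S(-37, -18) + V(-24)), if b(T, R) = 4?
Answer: -880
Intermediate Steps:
S(H, k) = 0
V(L) = 4
-220*(S(-37, -18) + V(-24)) = -220*(0 + 4) = -220*4 = -880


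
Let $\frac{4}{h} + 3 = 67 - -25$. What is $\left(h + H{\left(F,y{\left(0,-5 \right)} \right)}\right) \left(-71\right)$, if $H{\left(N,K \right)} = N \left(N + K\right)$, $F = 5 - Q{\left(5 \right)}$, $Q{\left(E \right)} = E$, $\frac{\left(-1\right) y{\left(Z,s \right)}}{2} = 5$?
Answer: $- \frac{284}{89} \approx -3.191$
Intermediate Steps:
$y{\left(Z,s \right)} = -10$ ($y{\left(Z,s \right)} = \left(-2\right) 5 = -10$)
$h = \frac{4}{89}$ ($h = \frac{4}{-3 + \left(67 - -25\right)} = \frac{4}{-3 + \left(67 + 25\right)} = \frac{4}{-3 + 92} = \frac{4}{89} \approx 0.044944$)
$F = 0$ ($F = 5 - 5 = 0$)
$H{\left(N,K \right)} = N \left(K + N\right)$
$\left(h + H{\left(F,y{\left(0,-5 \right)} \right)}\right) \left(-71\right) = \left(\frac{4}{89} + 0 \left(-10 + 0\right)\right) \left(-71\right) = \left(\frac{4}{89} + 0 \left(-10\right)\right) \left(-71\right) = \left(\frac{4}{89} + 0\right) \left(-71\right) = \frac{4}{89} \left(-71\right) = - \frac{284}{89}$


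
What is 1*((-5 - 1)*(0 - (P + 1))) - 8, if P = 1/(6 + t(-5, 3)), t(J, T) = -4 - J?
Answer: -8/7 ≈ -1.1429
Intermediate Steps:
P = ⅐ (P = 1/(6 + (-4 - 1*(-5))) = 1/(6 + (-4 + 5)) = 1/(6 + 1) = 1/7 = ⅐ ≈ 0.14286)
1*((-5 - 1)*(0 - (P + 1))) - 8 = 1*((-5 - 1)*(0 - (⅐ + 1))) - 8 = 1*(-6*(0 - 1*8/7)) - 8 = 1*(-6*(0 - 8/7)) - 8 = 1*(-6*(-8/7)) - 8 = 1*(48/7) - 8 = 48/7 - 8 = -8/7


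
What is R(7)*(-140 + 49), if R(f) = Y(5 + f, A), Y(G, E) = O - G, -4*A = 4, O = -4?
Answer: 1456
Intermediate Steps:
A = -1 (A = -¼*4 = -1)
Y(G, E) = -4 - G
R(f) = -9 - f (R(f) = -4 - (5 + f) = -4 + (-5 - f) = -9 - f)
R(7)*(-140 + 49) = (-9 - 1*7)*(-140 + 49) = (-9 - 7)*(-91) = -16*(-91) = 1456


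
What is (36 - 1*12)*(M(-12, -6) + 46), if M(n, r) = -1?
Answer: 1080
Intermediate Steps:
(36 - 1*12)*(M(-12, -6) + 46) = (36 - 1*12)*(-1 + 46) = (36 - 12)*45 = 24*45 = 1080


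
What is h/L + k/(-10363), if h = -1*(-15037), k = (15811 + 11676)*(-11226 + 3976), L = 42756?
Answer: 8520603575431/443080428 ≈ 19230.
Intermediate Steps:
k = -199280750 (k = 27487*(-7250) = -199280750)
h = 15037
h/L + k/(-10363) = 15037/42756 - 199280750/(-10363) = 15037*(1/42756) - 199280750*(-1/10363) = 15037/42756 + 199280750/10363 = 8520603575431/443080428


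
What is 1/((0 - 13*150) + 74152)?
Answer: 1/72202 ≈ 1.3850e-5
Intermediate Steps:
1/((0 - 13*150) + 74152) = 1/((0 - 1950) + 74152) = 1/(-1950 + 74152) = 1/72202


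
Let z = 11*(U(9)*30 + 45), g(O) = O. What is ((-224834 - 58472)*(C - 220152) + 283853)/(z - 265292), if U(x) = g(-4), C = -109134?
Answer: -93288983369/266117 ≈ -3.5056e+5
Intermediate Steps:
U(x) = -4
z = -825 (z = 11*(-4*30 + 45) = 11*(-120 + 45) = 11*(-75) = -825)
((-224834 - 58472)*(C - 220152) + 283853)/(z - 265292) = ((-224834 - 58472)*(-109134 - 220152) + 283853)/(-825 - 265292) = (-283306*(-329286) + 283853)/(-266117) = (93288699516 + 283853)*(-1/266117) = 93288983369*(-1/266117) = -93288983369/266117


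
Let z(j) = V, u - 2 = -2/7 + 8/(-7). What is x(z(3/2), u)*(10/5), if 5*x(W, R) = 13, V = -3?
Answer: 26/5 ≈ 5.2000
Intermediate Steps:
u = 4/7 (u = 2 + (-2/7 + 8/(-7)) = 2 + (-2*⅐ + 8*(-⅐)) = 2 + (-2/7 - 8/7) = 2 - 10/7 = 4/7 ≈ 0.57143)
z(j) = -3
x(W, R) = 13/5 (x(W, R) = (⅕)*13 = 13/5)
x(z(3/2), u)*(10/5) = 13*(10/5)/5 = 13*(10*(⅕))/5 = (13/5)*2 = 26/5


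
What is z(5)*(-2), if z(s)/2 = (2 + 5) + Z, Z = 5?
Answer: -48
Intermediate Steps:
z(s) = 24 (z(s) = 2*((2 + 5) + 5) = 2*(7 + 5) = 2*12 = 24)
z(5)*(-2) = 24*(-2) = -48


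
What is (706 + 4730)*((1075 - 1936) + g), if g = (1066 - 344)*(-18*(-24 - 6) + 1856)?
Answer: 9399121236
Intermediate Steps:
g = 1729912 (g = 722*(-18*(-30) + 1856) = 722*(540 + 1856) = 722*2396 = 1729912)
(706 + 4730)*((1075 - 1936) + g) = (706 + 4730)*((1075 - 1936) + 1729912) = 5436*(-861 + 1729912) = 5436*1729051 = 9399121236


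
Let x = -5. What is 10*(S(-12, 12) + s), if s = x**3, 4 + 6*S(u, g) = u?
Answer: -3830/3 ≈ -1276.7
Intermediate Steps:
S(u, g) = -2/3 + u/6
s = -125 (s = (-5)**3 = -125)
10*(S(-12, 12) + s) = 10*((-2/3 + (1/6)*(-12)) - 125) = 10*((-2/3 - 2) - 125) = 10*(-8/3 - 125) = 10*(-383/3) = -3830/3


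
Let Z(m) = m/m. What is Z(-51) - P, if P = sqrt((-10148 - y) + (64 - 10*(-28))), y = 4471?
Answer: 1 - 5*I*sqrt(571) ≈ 1.0 - 119.48*I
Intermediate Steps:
P = 5*I*sqrt(571) (P = sqrt((-10148 - 1*4471) + (64 - 10*(-28))) = sqrt((-10148 - 4471) + (64 + 280)) = sqrt(-14619 + 344) = sqrt(-14275) = 5*I*sqrt(571) ≈ 119.48*I)
Z(m) = 1
Z(-51) - P = 1 - 5*I*sqrt(571)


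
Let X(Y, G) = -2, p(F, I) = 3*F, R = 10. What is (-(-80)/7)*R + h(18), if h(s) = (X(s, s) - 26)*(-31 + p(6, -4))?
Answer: 3348/7 ≈ 478.29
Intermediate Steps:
h(s) = 364 (h(s) = (-2 - 26)*(-31 + 3*6) = -28*(-31 + 18) = -28*(-13) = 364)
(-(-80)/7)*R + h(18) = -(-80)/7*10 + 364 = -8*(-10/7)*10 + 364 = (80/7)*10 + 364 = 800/7 + 364 = 3348/7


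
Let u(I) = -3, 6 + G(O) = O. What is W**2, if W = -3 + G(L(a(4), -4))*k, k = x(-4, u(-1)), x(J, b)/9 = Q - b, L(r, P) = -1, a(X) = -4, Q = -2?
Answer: 4356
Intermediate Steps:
G(O) = -6 + O
x(J, b) = -18 - 9*b (x(J, b) = 9*(-2 - b) = -18 - 9*b)
k = 9 (k = -18 - 9*(-3) = -18 + 27 = 9)
W = -66 (W = -3 + (-6 - 1)*9 = -3 - 7*9 = -3 - 63 = -66)
W**2 = (-66)**2 = 4356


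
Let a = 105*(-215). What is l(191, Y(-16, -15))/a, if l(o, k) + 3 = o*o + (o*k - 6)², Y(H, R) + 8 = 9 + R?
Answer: -7218878/22575 ≈ -319.77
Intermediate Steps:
Y(H, R) = 1 + R (Y(H, R) = -8 + (9 + R) = 1 + R)
l(o, k) = -3 + o² + (-6 + k*o)² (l(o, k) = -3 + (o*o + (o*k - 6)²) = -3 + (o² + (k*o - 6)²) = -3 + (o² + (-6 + k*o)²) = -3 + o² + (-6 + k*o)²)
a = -22575
l(191, Y(-16, -15))/a = (-3 + 191² + (-6 + (1 - 15)*191)²)/(-22575) = (-3 + 36481 + (-6 - 14*191)²)*(-1/22575) = (-3 + 36481 + (-6 - 2674)²)*(-1/22575) = (-3 + 36481 + (-2680)²)*(-1/22575) = (-3 + 36481 + 7182400)*(-1/22575) = 7218878*(-1/22575) = -7218878/22575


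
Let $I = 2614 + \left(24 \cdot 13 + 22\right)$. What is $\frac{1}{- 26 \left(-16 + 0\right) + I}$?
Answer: $\frac{1}{3364} \approx 0.00029727$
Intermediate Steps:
$I = 2948$ ($I = 2614 + \left(312 + 22\right) = 2614 + 334 = 2948$)
$\frac{1}{- 26 \left(-16 + 0\right) + I} = \frac{1}{- 26 \left(-16 + 0\right) + 2948} = \frac{1}{\left(-26\right) \left(-16\right) + 2948} = \frac{1}{416 + 2948} = \frac{1}{3364}$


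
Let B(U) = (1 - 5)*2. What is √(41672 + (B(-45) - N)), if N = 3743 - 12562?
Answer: √50483 ≈ 224.68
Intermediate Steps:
N = -8819
B(U) = -8 (B(U) = -4*2 = -8)
√(41672 + (B(-45) - N)) = √(41672 + (-8 - 1*(-8819))) = √(41672 + (-8 + 8819)) = √(41672 + 8811) = √50483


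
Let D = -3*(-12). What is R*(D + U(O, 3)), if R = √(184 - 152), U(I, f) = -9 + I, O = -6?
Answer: 84*√2 ≈ 118.79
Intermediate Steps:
D = 36
R = 4*√2 (R = √32 = 4*√2 ≈ 5.6569)
R*(D + U(O, 3)) = (4*√2)*(36 + (-9 - 6)) = (4*√2)*(36 - 15) = (4*√2)*21 = 84*√2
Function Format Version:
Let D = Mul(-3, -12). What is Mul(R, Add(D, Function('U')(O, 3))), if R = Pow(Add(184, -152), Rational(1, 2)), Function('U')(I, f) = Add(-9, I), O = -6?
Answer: Mul(84, Pow(2, Rational(1, 2))) ≈ 118.79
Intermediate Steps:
D = 36
R = Mul(4, Pow(2, Rational(1, 2))) (R = Pow(32, Rational(1, 2)) = Mul(4, Pow(2, Rational(1, 2))) ≈ 5.6569)
Mul(R, Add(D, Function('U')(O, 3))) = Mul(Mul(4, Pow(2, Rational(1, 2))), Add(36, Add(-9, -6))) = Mul(Mul(4, Pow(2, Rational(1, 2))), Add(36, -15)) = Mul(Mul(4, Pow(2, Rational(1, 2))), 21) = Mul(84, Pow(2, Rational(1, 2)))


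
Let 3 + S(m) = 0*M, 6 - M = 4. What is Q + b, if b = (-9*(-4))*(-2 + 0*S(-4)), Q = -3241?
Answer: -3313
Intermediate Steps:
M = 2 (M = 6 - 1*4 = 6 - 4 = 2)
S(m) = -3 (S(m) = -3 + 0*2 = -3 + 0 = -3)
b = -72 (b = (-9*(-4))*(-2 + 0*(-3)) = 36*(-2 + 0) = 36*(-2) = -72)
Q + b = -3241 - 72 = -3313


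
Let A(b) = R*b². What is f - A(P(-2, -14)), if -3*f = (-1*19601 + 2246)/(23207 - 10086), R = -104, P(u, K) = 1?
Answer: 1370369/13121 ≈ 104.44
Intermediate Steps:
f = 5785/13121 (f = -(-1*19601 + 2246)/(3*(23207 - 10086)) = -(-19601 + 2246)/(3*13121) = -(-5785)/13121 = -⅓*(-17355/13121) = 5785/13121 ≈ 0.44090)
A(b) = -104*b²
f - A(P(-2, -14)) = 5785/13121 - (-104)*1² = 5785/13121 - (-104) = 5785/13121 - 1*(-104) = 5785/13121 + 104 = 1370369/13121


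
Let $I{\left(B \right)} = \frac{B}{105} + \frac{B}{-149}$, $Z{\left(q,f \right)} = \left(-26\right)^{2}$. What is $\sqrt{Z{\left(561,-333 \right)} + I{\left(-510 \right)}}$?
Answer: $\frac{2 \sqrt{183456399}}{1043} \approx 25.972$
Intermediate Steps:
$Z{\left(q,f \right)} = 676$
$I{\left(B \right)} = \frac{44 B}{15645}$ ($I{\left(B \right)} = B \frac{1}{105} + B \left(- \frac{1}{149}\right) = \frac{B}{105} - \frac{B}{149} = \frac{44 B}{15645}$)
$\sqrt{Z{\left(561,-333 \right)} + I{\left(-510 \right)}} = \sqrt{676 + \frac{44}{15645} \left(-510\right)} = \sqrt{676 - \frac{1496}{1043}} = \sqrt{\frac{703572}{1043}} = \frac{2 \sqrt{183456399}}{1043}$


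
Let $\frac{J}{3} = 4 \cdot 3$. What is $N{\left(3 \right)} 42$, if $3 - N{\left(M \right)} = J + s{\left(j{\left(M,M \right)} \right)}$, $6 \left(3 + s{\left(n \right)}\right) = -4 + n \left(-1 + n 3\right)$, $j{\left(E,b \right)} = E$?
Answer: $-1400$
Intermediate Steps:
$s{\left(n \right)} = - \frac{11}{3} + \frac{n \left(-1 + 3 n\right)}{6}$ ($s{\left(n \right)} = -3 + \frac{-4 + n \left(-1 + n 3\right)}{6} = -3 + \frac{-4 + n \left(-1 + 3 n\right)}{6} = -3 + \left(- \frac{2}{3} + \frac{n \left(-1 + 3 n\right)}{6}\right) = - \frac{11}{3} + \frac{n \left(-1 + 3 n\right)}{6}$)
$J = 36$ ($J = 3 \cdot 4 \cdot 3 = 3 \cdot 12 = 36$)
$N{\left(M \right)} = - \frac{88}{3} - \frac{M^{2}}{2} + \frac{M}{6}$ ($N{\left(M \right)} = 3 - \left(36 - \left(\frac{11}{3} - \frac{M^{2}}{2} + \frac{M}{6}\right)\right) = 3 - \left(\frac{97}{3} + \frac{M^{2}}{2} - \frac{M}{6}\right) = - \frac{88}{3} - \frac{M^{2}}{2} + \frac{M}{6}$)
$N{\left(3 \right)} 42 = \left(- \frac{88}{3} - \frac{3^{2}}{2} + \frac{1}{6} \cdot 3\right) 42 = \left(- \frac{88}{3} - \frac{9}{2} + \frac{1}{2}\right) 42 = \left(- \frac{100}{3}\right) 42 = -1400$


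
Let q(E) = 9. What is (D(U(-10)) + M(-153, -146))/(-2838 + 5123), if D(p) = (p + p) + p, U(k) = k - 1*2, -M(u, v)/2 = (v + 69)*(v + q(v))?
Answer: -21134/2285 ≈ -9.2490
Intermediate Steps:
M(u, v) = -2*(9 + v)*(69 + v) (M(u, v) = -2*(v + 69)*(v + 9) = -2*(69 + v)*(9 + v) = -2*(9 + v)*(69 + v))
U(k) = -2 + k (U(k) = k - 2 = -2 + k)
D(p) = 3*p (D(p) = 2*p + p = 3*p)
(D(U(-10)) + M(-153, -146))/(-2838 + 5123) = (3*(-2 - 10) + (-1242 - 156*(-146) - 2*(-146)²))/(-2838 + 5123) = (3*(-12) + (-1242 + 22776 - 2*21316))/2285 = (-36 + (-1242 + 22776 - 42632))*(1/2285) = (-36 - 21098)*(1/2285) = -21134*1/2285 = -21134/2285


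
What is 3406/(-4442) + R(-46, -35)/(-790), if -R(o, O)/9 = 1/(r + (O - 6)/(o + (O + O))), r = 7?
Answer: -572640943/748332635 ≈ -0.76522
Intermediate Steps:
R(o, O) = -9/(7 + (-6 + O)/(o + 2*O)) (R(o, O) = -9/(7 + (O - 6)/(o + (O + O))) = -9/(7 + (-6 + O)/(o + 2*O)))
3406/(-4442) + R(-46, -35)/(-790) = 3406/(-4442) + (9*(-1*(-46) - 2*(-35))/(-6 + 7*(-46) + 15*(-35)))/(-790) = 3406*(-1/4442) + (9*(46 + 70)/(-6 - 322 - 525))*(-1/790) = -1703/2221 + (9*116/(-853))*(-1/790) = -1703/2221 + (9*(-1/853)*116)*(-1/790) = -1703/2221 - 1044/853*(-1/790) = -1703/2221 + 522/336935 = -572640943/748332635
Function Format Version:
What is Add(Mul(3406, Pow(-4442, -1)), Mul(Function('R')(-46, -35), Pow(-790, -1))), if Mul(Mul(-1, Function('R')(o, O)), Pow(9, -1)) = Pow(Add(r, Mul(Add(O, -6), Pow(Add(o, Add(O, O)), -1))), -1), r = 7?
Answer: Rational(-572640943, 748332635) ≈ -0.76522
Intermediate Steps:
Function('R')(o, O) = Mul(-9, Pow(Add(7, Mul(Pow(Add(o, Mul(2, O)), -1), Add(-6, O))), -1)) (Function('R')(o, O) = Mul(-9, Pow(Add(7, Mul(Add(O, -6), Pow(Add(o, Add(O, O)), -1))), -1)) = Mul(-9, Pow(Add(7, Mul(Add(-6, O), Pow(Add(o, Mul(2, O)), -1))), -1)) = Mul(-9, Pow(Add(7, Mul(Pow(Add(o, Mul(2, O)), -1), Add(-6, O))), -1)))
Add(Mul(3406, Pow(-4442, -1)), Mul(Function('R')(-46, -35), Pow(-790, -1))) = Add(Mul(3406, Pow(-4442, -1)), Mul(Mul(9, Pow(Add(-6, Mul(7, -46), Mul(15, -35)), -1), Add(Mul(-1, -46), Mul(-2, -35))), Pow(-790, -1))) = Add(Mul(3406, Rational(-1, 4442)), Mul(Mul(9, Pow(Add(-6, -322, -525), -1), Add(46, 70)), Rational(-1, 790))) = Add(Rational(-1703, 2221), Mul(Mul(9, Pow(-853, -1), 116), Rational(-1, 790))) = Add(Rational(-1703, 2221), Mul(Mul(9, Rational(-1, 853), 116), Rational(-1, 790))) = Add(Rational(-1703, 2221), Mul(Rational(-1044, 853), Rational(-1, 790))) = Add(Rational(-1703, 2221), Rational(522, 336935)) = Rational(-572640943, 748332635)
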